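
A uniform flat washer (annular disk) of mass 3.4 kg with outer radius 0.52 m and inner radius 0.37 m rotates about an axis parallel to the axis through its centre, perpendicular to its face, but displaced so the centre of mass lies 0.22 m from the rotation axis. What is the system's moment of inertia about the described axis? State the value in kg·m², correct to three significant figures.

0.857

I_cm = (1/2)M(R²+r²) = (1/2)(3.4)[(0.52)² + (0.37)²] = 0.69241 kg·m²; centre at d = 0.22 m, so I = I_cm + Md² gives I = 0.69241 + (3.4)(0.22)² = 0.85697 kg·m².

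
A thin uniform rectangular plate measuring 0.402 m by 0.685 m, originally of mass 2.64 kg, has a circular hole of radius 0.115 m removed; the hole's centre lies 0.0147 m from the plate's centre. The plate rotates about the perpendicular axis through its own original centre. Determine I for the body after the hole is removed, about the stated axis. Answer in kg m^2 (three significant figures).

0.136

Unpierced body about its centre: I₀ = (1/12)M(a²+b²) = (1/12)(2.64)[(0.402)² + (0.685)²] = 0.13878 kg m^2.
The removed disk has mass m = M·πr²/(ab) = (2.64)·π(0.115)²/(0.402·0.685) = 0.39832 kg (same uniform areal density).
Its moment of inertia about the rotation axis (parallel-axis theorem): I_hole = (1/2)mr² + md² = (1/2)(0.39832)(0.115)² + (0.39832)(0.0147)² = 0.00272 kg m^2.
Treating the hole as negative mass, I = I₀ − I_hole = 0.13878 − 0.00272 = 0.13606 kg m^2.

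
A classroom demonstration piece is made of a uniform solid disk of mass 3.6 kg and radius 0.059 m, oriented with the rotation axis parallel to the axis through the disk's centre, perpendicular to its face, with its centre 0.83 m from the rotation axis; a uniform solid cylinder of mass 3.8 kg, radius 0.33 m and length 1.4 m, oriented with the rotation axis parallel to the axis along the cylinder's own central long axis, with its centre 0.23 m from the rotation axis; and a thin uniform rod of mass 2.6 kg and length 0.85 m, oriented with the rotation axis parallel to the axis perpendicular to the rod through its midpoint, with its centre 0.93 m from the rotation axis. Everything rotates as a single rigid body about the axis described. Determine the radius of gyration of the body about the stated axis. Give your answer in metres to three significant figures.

Solid disk: I_cm = (1/2)MR² = (1/2)(3.6)(0.059)² = 0.0062658 kg m^2; centre at d = 0.83 m, so I = I_cm + Md² gives I = 0.0062658 + (3.6)(0.83)² = 2.4863 kg m^2.
Solid cylinder: I_cm = (1/2)MR² = (1/2)(3.8)(0.33)² = 0.20691 kg m^2; centre at d = 0.23 m, so I = I_cm + Md² gives I = 0.20691 + (3.8)(0.23)² = 0.40793 kg m^2.
Thin rod: I_cm = (1/12)ML² = (1/12)(2.6)(0.85)² = 0.15654 kg m^2; centre at d = 0.93 m, so I = I_cm + Md² gives I = 0.15654 + (2.6)(0.93)² = 2.4053 kg m^2.
Total I = 5.2995 kg m^2; total mass M = 10 kg.
k = √(I/M) = √(5.2995/10) = 0.72798 m.

0.728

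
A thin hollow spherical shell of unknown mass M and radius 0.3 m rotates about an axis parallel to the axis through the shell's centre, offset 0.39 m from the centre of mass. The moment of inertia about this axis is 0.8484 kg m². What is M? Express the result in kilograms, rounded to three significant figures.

I = I_cm + Md² = (2/3)MR² + Md² = M·[0.666667·(0.3)² + (0.39)²] = M·0.2121.
So M = 0.8484 / 0.2121 = 4 kg.

4.00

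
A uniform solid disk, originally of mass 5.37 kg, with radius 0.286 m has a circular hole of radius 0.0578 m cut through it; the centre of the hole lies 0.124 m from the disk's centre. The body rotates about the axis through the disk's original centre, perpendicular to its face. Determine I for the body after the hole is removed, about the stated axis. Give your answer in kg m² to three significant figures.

Unpierced body about its centre: I₀ = (1/2)MR² = (1/2)(5.37)(0.286)² = 0.21962 kg m².
The removed disk has mass m = M·(r/R)² = (5.37)(0.0578/0.286)² = 0.21933 kg (same uniform areal density).
Its moment of inertia about the rotation axis (parallel-axis theorem): I_hole = (1/2)mr² + md² = (1/2)(0.21933)(0.0578)² + (0.21933)(0.124)² = 0.0037388 kg m².
Treating the hole as negative mass, I = I₀ − I_hole = 0.21962 − 0.0037388 = 0.21588 kg m².

0.216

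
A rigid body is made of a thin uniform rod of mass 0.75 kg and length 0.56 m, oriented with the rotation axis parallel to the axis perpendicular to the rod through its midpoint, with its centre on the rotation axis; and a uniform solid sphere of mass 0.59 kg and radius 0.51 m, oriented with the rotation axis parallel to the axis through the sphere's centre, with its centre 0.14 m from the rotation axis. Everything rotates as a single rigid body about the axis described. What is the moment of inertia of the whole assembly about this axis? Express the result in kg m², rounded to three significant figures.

Thin rod: I_cm = (1/12)ML² = (1/12)(0.75)(0.56)² = 0.0196 kg m²; axis through the centre, so I = 0.0196 kg m².
Solid sphere: I_cm = (2/5)MR² = (2/5)(0.59)(0.51)² = 0.061384 kg m²; centre at d = 0.14 m, so the parallel axis theorem gives I = 0.061384 + (0.59)(0.14)² = 0.072948 kg m².
Total I = 0.0196 + 0.072948 = 0.092548 kg m².

0.0925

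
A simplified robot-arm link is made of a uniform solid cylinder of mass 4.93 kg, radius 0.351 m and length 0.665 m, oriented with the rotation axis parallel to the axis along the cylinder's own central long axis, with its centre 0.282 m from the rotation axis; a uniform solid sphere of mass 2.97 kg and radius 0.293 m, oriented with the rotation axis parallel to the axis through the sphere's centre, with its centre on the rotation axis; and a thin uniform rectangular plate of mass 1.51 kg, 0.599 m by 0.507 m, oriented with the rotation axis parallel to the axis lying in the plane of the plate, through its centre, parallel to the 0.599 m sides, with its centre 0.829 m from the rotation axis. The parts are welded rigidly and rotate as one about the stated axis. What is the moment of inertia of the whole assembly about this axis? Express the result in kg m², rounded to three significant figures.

1.87

Solid cylinder: I_cm = (1/2)MR² = (1/2)(4.93)(0.351)² = 0.30369 kg m²; centre at d = 0.282 m, so I = I_cm + Md² gives I = 0.30369 + (4.93)(0.282)² = 0.69574 kg m².
Solid sphere: I_cm = (2/5)MR² = (2/5)(2.97)(0.293)² = 0.10199 kg m²; axis through the centre, so I = 0.10199 kg m².
Rectangular plate: I_cm = (1/12)Mb² = (1/12)(1.51)(0.507)² = 0.032345 kg m²; centre at d = 0.829 m, so I = I_cm + Md² gives I = 0.032345 + (1.51)(0.829)² = 1.0701 kg m².
Total I = 0.69574 + 0.10199 + 1.0701 = 1.8678 kg m².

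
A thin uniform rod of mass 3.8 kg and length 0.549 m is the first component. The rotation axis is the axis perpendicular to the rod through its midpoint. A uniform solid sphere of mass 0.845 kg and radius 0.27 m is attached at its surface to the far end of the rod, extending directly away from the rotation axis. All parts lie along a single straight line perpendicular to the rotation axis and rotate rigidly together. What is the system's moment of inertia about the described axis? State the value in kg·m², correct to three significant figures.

0.371

Thin rod: I_cm = (1/12)ML² = (1/12)(3.8)(0.549)² = 0.095444 kg·m²; axis through the centre, so I = 0.095444 kg·m².
Solid sphere: I_cm = (2/5)MR² = (2/5)(0.845)(0.27)² = 0.02464 kg·m²; centre at d = 0.2745 + 0.27 = 0.5445 m, so the parallel axis theorem gives I = 0.02464 + (0.845)(0.5445)² = 0.27517 kg·m².
Total I = 0.095444 + 0.27517 = 0.37061 kg·m².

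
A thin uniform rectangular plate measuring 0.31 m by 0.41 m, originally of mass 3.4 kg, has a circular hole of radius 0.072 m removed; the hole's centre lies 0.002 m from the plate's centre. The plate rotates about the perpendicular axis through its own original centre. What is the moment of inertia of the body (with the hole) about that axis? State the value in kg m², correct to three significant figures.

0.0737

Unpierced body about its centre: I₀ = (1/12)M(a²+b²) = (1/12)(3.4)[(0.31)² + (0.41)²] = 0.074857 kg m².
The removed disk has mass m = M·πr²/(ab) = (3.4)·π(0.072)²/(0.31·0.41) = 0.43566 kg (same uniform areal density).
Its moment of inertia about the rotation axis (parallel-axis theorem): I_hole = (1/2)mr² + md² = (1/2)(0.43566)(0.072)² + (0.43566)(0.002)² = 0.001131 kg m².
Treating the hole as negative mass, I = I₀ − I_hole = 0.074857 − 0.001131 = 0.073726 kg m².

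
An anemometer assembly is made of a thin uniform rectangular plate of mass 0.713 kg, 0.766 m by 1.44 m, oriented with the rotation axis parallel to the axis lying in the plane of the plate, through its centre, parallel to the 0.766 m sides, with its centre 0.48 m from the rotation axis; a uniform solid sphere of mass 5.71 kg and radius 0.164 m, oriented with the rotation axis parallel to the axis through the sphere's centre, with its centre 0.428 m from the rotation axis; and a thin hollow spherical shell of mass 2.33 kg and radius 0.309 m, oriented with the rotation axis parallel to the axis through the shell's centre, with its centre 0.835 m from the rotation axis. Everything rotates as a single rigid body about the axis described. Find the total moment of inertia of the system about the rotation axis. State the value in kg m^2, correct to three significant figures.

Rectangular plate: I_cm = (1/12)Mb² = (1/12)(0.713)(1.44)² = 0.12321 kg m^2; centre at d = 0.48 m, so I = I_cm + Md² gives I = 0.12321 + (0.713)(0.48)² = 0.28748 kg m^2.
Solid sphere: I_cm = (2/5)MR² = (2/5)(5.71)(0.164)² = 0.06143 kg m^2; centre at d = 0.428 m, so I = I_cm + Md² gives I = 0.06143 + (5.71)(0.428)² = 1.1074 kg m^2.
Spherical shell: I_cm = (2/3)MR² = (2/3)(2.33)(0.309)² = 0.14831 kg m^2; centre at d = 0.835 m, so I = I_cm + Md² gives I = 0.14831 + (2.33)(0.835)² = 1.7728 kg m^2.
Total I = 0.28748 + 1.1074 + 1.7728 = 3.1677 kg m^2.

3.17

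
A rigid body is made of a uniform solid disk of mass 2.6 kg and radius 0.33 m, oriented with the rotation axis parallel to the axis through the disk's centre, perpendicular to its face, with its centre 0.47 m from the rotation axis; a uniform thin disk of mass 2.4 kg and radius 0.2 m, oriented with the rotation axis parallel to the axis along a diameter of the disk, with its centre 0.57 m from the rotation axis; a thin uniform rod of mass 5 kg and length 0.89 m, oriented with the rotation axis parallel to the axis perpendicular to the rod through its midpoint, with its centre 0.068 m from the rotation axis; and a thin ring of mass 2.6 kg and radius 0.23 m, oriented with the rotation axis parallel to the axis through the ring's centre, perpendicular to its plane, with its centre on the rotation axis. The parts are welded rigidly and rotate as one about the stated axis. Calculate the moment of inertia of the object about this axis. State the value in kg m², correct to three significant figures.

Solid disk: I_cm = (1/2)MR² = (1/2)(2.6)(0.33)² = 0.14157 kg m²; centre at d = 0.47 m, so the parallel axis theorem gives I = 0.14157 + (2.6)(0.47)² = 0.71591 kg m².
Thin disk: I_cm = (1/4)MR² = (1/4)(2.4)(0.2)² = 0.024 kg m²; centre at d = 0.57 m, so the parallel axis theorem gives I = 0.024 + (2.4)(0.57)² = 0.80376 kg m².
Thin rod: I_cm = (1/12)ML² = (1/12)(5)(0.89)² = 0.33004 kg m²; centre at d = 0.068 m, so the parallel axis theorem gives I = 0.33004 + (5)(0.068)² = 0.35316 kg m².
Thin ring: I_cm = MR² = (2.6)(0.23)² = 0.13754 kg m²; axis through the centre, so I = 0.13754 kg m².
Total I = 0.71591 + 0.80376 + 0.35316 + 0.13754 = 2.0104 kg m².

2.01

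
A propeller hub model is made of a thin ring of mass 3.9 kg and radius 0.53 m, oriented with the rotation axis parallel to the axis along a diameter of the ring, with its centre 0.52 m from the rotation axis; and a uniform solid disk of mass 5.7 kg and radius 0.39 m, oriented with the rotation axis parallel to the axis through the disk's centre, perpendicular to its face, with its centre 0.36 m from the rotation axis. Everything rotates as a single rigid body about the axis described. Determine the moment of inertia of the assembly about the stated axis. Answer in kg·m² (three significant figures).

Thin ring: I_cm = (1/2)MR² = (1/2)(3.9)(0.53)² = 0.54776 kg·m²; centre at d = 0.52 m, so the parallel axis theorem gives I = 0.54776 + (3.9)(0.52)² = 1.6023 kg·m².
Solid disk: I_cm = (1/2)MR² = (1/2)(5.7)(0.39)² = 0.43349 kg·m²; centre at d = 0.36 m, so the parallel axis theorem gives I = 0.43349 + (5.7)(0.36)² = 1.1722 kg·m².
Total I = 1.6023 + 1.1722 = 2.7745 kg·m².

2.77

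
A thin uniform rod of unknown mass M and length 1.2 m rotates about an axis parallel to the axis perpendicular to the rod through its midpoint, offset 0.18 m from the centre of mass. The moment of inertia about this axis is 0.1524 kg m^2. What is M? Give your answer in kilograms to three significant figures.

I = I_cm + Md² = (1/12)ML² + Md² = M·[0.0833333·(1.2)² + (0.18)²] = M·0.1524.
So M = 0.1524 / 0.1524 = 1 kg.

1.00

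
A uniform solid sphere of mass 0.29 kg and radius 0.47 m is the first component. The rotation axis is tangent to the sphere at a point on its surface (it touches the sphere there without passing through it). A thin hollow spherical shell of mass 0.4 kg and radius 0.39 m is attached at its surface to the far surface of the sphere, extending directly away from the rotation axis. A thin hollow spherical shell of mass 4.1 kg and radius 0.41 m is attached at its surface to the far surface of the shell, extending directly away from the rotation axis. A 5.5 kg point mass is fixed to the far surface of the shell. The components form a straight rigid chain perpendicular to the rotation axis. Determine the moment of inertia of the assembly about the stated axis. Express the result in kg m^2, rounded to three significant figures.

55.4

Solid sphere: I_cm = (2/5)MR² = (2/5)(0.29)(0.47)² = 0.025624 kg m^2; centre at d = 0.47 m, so I = I_cm + Md² gives I = 0.025624 + (0.29)(0.47)² = 0.089685 kg m^2.
Spherical shell: I_cm = (2/3)MR² = (2/3)(0.4)(0.39)² = 0.04056 kg m^2; centre at d = 0.47 + 0.47 + 0.39 = 1.33 m, so I = I_cm + Md² gives I = 0.04056 + (0.4)(1.33)² = 0.74812 kg m^2.
Spherical shell: I_cm = (2/3)MR² = (2/3)(4.1)(0.41)² = 0.45947 kg m^2; centre at d = 0.47 + 0.47 + 0.39 + 0.39 + 0.41 = 2.13 m, so I = I_cm + Md² gives I = 0.45947 + (4.1)(2.13)² = 19.061 kg m^2.
Point mass: I_cm = 0; centre at d = 0.47 + 0.47 + 0.39 + 0.39 + 0.41 + 0.41 = 2.54 m, so I = I_cm + Md² gives I = 0 + (5.5)(2.54)² = 35.484 kg m^2.
Total I = 0.089685 + 0.74812 + 19.061 + 35.484 = 55.382 kg m^2.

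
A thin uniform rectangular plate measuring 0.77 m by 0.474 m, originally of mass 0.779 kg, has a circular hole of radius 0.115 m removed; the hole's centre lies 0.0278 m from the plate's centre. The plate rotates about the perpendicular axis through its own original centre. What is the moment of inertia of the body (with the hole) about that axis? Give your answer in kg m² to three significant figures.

Unpierced body about its centre: I₀ = (1/12)M(a²+b²) = (1/12)(0.779)[(0.77)² + (0.474)²] = 0.053074 kg m².
The removed disk has mass m = M·πr²/(ab) = (0.779)·π(0.115)²/(0.77·0.474) = 0.088678 kg (same uniform areal density).
Its moment of inertia about the rotation axis (parallel-axis theorem): I_hole = (1/2)mr² + md² = (1/2)(0.088678)(0.115)² + (0.088678)(0.0278)² = 0.00065491 kg m².
Treating the hole as negative mass, I = I₀ − I_hole = 0.053074 − 0.00065491 = 0.052419 kg m².

0.0524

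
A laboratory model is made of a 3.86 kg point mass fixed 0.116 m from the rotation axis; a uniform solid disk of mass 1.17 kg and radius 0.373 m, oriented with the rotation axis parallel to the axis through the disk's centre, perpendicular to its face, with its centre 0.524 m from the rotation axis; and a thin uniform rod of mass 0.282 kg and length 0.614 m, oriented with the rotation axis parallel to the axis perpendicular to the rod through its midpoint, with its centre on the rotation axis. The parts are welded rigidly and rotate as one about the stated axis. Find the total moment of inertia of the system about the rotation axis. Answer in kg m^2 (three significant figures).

Point mass: I_cm = 0; centre at d = 0.116 m, so I = I_cm + Md² gives I = 0 + (3.86)(0.116)² = 0.05194 kg m^2.
Solid disk: I_cm = (1/2)MR² = (1/2)(1.17)(0.373)² = 0.08139 kg m^2; centre at d = 0.524 m, so I = I_cm + Md² gives I = 0.08139 + (1.17)(0.524)² = 0.40264 kg m^2.
Thin rod: I_cm = (1/12)ML² = (1/12)(0.282)(0.614)² = 0.0088594 kg m^2; axis through the centre, so I = 0.0088594 kg m^2.
Total I = 0.05194 + 0.40264 + 0.0088594 = 0.46344 kg m^2.

0.463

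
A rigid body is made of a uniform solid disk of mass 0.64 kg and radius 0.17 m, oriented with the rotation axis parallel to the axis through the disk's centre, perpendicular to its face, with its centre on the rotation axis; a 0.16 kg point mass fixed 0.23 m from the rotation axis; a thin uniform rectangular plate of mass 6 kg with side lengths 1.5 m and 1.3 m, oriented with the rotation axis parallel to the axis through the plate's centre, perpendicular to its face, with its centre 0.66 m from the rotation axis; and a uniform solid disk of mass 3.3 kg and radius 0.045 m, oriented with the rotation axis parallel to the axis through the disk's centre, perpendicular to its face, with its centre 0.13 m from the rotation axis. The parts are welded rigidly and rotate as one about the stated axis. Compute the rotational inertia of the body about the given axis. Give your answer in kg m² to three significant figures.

Solid disk: I_cm = (1/2)MR² = (1/2)(0.64)(0.17)² = 0.009248 kg m²; axis through the centre, so I = 0.009248 kg m².
Point mass: I_cm = 0; centre at d = 0.23 m, so I = I_cm + Md² gives I = 0 + (0.16)(0.23)² = 0.008464 kg m².
Rectangular plate: I_cm = (1/12)M(a²+b²) = (1/12)(6)[(1.5)² + (1.3)²] = 1.97 kg m²; centre at d = 0.66 m, so I = I_cm + Md² gives I = 1.97 + (6)(0.66)² = 4.5836 kg m².
Solid disk: I_cm = (1/2)MR² = (1/2)(3.3)(0.045)² = 0.0033412 kg m²; centre at d = 0.13 m, so I = I_cm + Md² gives I = 0.0033412 + (3.3)(0.13)² = 0.059111 kg m².
Total I = 0.009248 + 0.008464 + 4.5836 + 0.059111 = 4.6604 kg m².

4.66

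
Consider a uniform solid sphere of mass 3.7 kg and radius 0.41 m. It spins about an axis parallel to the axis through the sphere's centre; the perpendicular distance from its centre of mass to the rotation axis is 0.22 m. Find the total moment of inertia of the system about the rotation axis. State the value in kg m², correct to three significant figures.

0.428

I_cm = (2/5)MR² = (2/5)(3.7)(0.41)² = 0.24879 kg m²; centre at d = 0.22 m, so I = I_cm + Md² gives I = 0.24879 + (3.7)(0.22)² = 0.42787 kg m².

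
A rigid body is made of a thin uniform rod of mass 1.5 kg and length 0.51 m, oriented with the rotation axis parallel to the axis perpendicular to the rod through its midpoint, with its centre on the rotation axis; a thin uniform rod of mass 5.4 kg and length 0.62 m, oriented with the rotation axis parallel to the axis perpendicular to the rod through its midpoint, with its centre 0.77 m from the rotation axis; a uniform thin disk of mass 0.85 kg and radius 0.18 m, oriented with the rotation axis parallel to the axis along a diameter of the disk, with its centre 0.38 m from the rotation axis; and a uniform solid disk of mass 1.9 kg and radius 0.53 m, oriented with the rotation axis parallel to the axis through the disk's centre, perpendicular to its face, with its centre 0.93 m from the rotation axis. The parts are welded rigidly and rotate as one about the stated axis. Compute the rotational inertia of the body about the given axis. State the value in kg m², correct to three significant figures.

Thin rod: I_cm = (1/12)ML² = (1/12)(1.5)(0.51)² = 0.032512 kg m²; axis through the centre, so I = 0.032512 kg m².
Thin rod: I_cm = (1/12)ML² = (1/12)(5.4)(0.62)² = 0.17298 kg m²; centre at d = 0.77 m, so I = I_cm + Md² gives I = 0.17298 + (5.4)(0.77)² = 3.3746 kg m².
Thin disk: I_cm = (1/4)MR² = (1/4)(0.85)(0.18)² = 0.006885 kg m²; centre at d = 0.38 m, so I = I_cm + Md² gives I = 0.006885 + (0.85)(0.38)² = 0.12962 kg m².
Solid disk: I_cm = (1/2)MR² = (1/2)(1.9)(0.53)² = 0.26686 kg m²; centre at d = 0.93 m, so I = I_cm + Md² gives I = 0.26686 + (1.9)(0.93)² = 1.9102 kg m².
Total I = 0.032512 + 3.3746 + 0.12962 + 1.9102 = 5.4469 kg m².

5.45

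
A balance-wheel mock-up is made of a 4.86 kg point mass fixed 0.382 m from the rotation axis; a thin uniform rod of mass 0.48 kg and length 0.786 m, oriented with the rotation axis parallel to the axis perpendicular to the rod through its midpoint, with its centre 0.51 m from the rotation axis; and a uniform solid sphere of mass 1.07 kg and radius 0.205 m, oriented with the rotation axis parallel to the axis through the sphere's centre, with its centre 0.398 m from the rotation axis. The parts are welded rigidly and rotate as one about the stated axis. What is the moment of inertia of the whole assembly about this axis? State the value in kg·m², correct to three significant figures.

Point mass: I_cm = 0; centre at d = 0.382 m, so the parallel axis theorem gives I = 0 + (4.86)(0.382)² = 0.70919 kg·m².
Thin rod: I_cm = (1/12)ML² = (1/12)(0.48)(0.786)² = 0.024712 kg·m²; centre at d = 0.51 m, so the parallel axis theorem gives I = 0.024712 + (0.48)(0.51)² = 0.14956 kg·m².
Solid sphere: I_cm = (2/5)MR² = (2/5)(1.07)(0.205)² = 0.017987 kg·m²; centre at d = 0.398 m, so the parallel axis theorem gives I = 0.017987 + (1.07)(0.398)² = 0.18748 kg·m².
Total I = 0.70919 + 0.14956 + 0.18748 = 1.0462 kg·m².

1.05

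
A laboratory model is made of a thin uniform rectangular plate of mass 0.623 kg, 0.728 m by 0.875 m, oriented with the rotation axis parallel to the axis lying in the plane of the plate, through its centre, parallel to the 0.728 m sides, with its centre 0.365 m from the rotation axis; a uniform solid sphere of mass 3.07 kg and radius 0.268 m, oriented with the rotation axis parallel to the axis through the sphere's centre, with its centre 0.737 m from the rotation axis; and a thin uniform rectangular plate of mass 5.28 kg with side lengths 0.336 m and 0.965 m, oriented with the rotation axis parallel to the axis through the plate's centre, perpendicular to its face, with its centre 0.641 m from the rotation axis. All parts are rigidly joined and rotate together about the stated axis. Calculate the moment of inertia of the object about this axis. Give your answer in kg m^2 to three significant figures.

4.51

Rectangular plate: I_cm = (1/12)Mb² = (1/12)(0.623)(0.875)² = 0.039749 kg m^2; centre at d = 0.365 m, so the parallel axis theorem gives I = 0.039749 + (0.623)(0.365)² = 0.12275 kg m^2.
Solid sphere: I_cm = (2/5)MR² = (2/5)(3.07)(0.268)² = 0.0882 kg m^2; centre at d = 0.737 m, so the parallel axis theorem gives I = 0.0882 + (3.07)(0.737)² = 1.7557 kg m^2.
Rectangular plate: I_cm = (1/12)M(a²+b²) = (1/12)(5.28)[(0.336)² + (0.965)²] = 0.45941 kg m^2; centre at d = 0.641 m, so the parallel axis theorem gives I = 0.45941 + (5.28)(0.641)² = 2.6289 kg m^2.
Total I = 0.12275 + 1.7557 + 2.6289 = 4.5073 kg m^2.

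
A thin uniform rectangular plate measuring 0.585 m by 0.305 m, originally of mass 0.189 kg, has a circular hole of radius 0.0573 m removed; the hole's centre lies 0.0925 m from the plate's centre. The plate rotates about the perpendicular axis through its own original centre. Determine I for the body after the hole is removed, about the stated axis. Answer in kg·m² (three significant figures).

Unpierced body about its centre: I₀ = (1/12)M(a²+b²) = (1/12)(0.189)[(0.585)² + (0.305)²] = 0.0068552 kg·m².
The removed disk has mass m = M·πr²/(ab) = (0.189)·π(0.0573)²/(0.585·0.305) = 0.010926 kg (same uniform areal density).
Its moment of inertia about the rotation axis (parallel-axis theorem): I_hole = (1/2)mr² + md² = (1/2)(0.010926)(0.0573)² + (0.010926)(0.0925)² = 0.00011142 kg·m².
Treating the hole as negative mass, I = I₀ − I_hole = 0.0068552 − 0.00011142 = 0.0067438 kg·m².

0.00674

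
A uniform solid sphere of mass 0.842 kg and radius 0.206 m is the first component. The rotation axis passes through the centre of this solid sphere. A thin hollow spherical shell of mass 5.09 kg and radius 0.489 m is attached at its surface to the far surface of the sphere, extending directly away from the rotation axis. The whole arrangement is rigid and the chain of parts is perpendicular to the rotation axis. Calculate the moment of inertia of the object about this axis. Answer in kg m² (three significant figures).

3.28

Solid sphere: I_cm = (2/5)MR² = (2/5)(0.842)(0.206)² = 0.014292 kg m²; axis through the centre, so I = 0.014292 kg m².
Spherical shell: I_cm = (2/3)MR² = (2/3)(5.09)(0.489)² = 0.81142 kg m²; centre at d = 0.206 + 0.489 = 0.695 m, so the parallel axis theorem gives I = 0.81142 + (5.09)(0.695)² = 3.27 kg m².
Total I = 0.014292 + 3.27 = 3.2843 kg m².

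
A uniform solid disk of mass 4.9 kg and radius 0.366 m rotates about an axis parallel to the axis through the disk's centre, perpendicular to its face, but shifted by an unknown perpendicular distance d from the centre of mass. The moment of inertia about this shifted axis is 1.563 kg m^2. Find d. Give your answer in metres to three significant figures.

0.502

About the centre-of-mass axis, I_cm = (1/2)MR² = (1/2)(4.9)(0.366)² = 0.32819 kg m^2.
Parallel axis theorem: I = I_cm + Md², so Md² = 1.563 − 0.32819 = 1.2348 kg m^2.
d = √(1.2348 / 4.9) = 0.502 m.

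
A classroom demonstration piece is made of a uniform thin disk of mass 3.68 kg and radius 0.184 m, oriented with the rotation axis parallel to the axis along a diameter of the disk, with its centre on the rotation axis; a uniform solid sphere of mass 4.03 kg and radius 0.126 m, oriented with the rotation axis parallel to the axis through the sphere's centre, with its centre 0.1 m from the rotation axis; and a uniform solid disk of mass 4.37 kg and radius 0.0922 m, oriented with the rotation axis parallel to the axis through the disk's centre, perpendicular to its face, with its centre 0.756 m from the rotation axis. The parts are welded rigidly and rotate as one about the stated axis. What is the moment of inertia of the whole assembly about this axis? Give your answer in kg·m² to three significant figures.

Thin disk: I_cm = (1/4)MR² = (1/4)(3.68)(0.184)² = 0.031148 kg·m²; axis through the centre, so I = 0.031148 kg·m².
Solid sphere: I_cm = (2/5)MR² = (2/5)(4.03)(0.126)² = 0.025592 kg·m²; centre at d = 0.1 m, so I = I_cm + Md² gives I = 0.025592 + (4.03)(0.1)² = 0.065892 kg·m².
Solid disk: I_cm = (1/2)MR² = (1/2)(4.37)(0.0922)² = 0.018574 kg·m²; centre at d = 0.756 m, so I = I_cm + Md² gives I = 0.018574 + (4.37)(0.756)² = 2.5162 kg·m².
Total I = 0.031148 + 0.065892 + 2.5162 = 2.6132 kg·m².

2.61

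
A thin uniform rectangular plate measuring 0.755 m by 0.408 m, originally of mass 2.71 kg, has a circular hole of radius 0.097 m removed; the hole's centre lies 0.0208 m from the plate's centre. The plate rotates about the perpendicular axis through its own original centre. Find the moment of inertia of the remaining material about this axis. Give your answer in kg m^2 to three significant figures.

0.165

Unpierced body about its centre: I₀ = (1/12)M(a²+b²) = (1/12)(2.71)[(0.755)² + (0.408)²] = 0.16632 kg m^2.
The removed disk has mass m = M·πr²/(ab) = (2.71)·π(0.097)²/(0.755·0.408) = 0.26005 kg (same uniform areal density).
Its moment of inertia about the rotation axis (parallel-axis theorem): I_hole = (1/2)mr² + md² = (1/2)(0.26005)(0.097)² + (0.26005)(0.0208)² = 0.0013359 kg m^2.
Treating the hole as negative mass, I = I₀ − I_hole = 0.16632 − 0.0013359 = 0.16499 kg m^2.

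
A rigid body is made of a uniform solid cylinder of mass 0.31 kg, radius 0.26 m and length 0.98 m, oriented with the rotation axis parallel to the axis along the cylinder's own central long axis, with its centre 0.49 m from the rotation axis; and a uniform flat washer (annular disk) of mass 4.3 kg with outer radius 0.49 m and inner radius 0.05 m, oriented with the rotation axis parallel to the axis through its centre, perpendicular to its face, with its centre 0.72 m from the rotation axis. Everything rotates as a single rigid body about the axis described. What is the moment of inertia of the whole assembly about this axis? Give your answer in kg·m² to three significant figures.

2.84

Solid cylinder: I_cm = (1/2)MR² = (1/2)(0.31)(0.26)² = 0.010478 kg·m²; centre at d = 0.49 m, so the parallel axis theorem gives I = 0.010478 + (0.31)(0.49)² = 0.084909 kg·m².
Annular disk: I_cm = (1/2)M(R²+r²) = (1/2)(4.3)[(0.49)² + (0.05)²] = 0.52159 kg·m²; centre at d = 0.72 m, so the parallel axis theorem gives I = 0.52159 + (4.3)(0.72)² = 2.7507 kg·m².
Total I = 0.084909 + 2.7507 = 2.8356 kg·m².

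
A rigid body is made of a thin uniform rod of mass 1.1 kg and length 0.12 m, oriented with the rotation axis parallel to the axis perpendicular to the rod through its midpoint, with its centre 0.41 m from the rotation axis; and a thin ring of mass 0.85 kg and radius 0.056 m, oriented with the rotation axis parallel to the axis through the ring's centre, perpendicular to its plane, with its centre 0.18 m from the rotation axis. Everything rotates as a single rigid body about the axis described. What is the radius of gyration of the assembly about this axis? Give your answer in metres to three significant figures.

Thin rod: I_cm = (1/12)ML² = (1/12)(1.1)(0.12)² = 0.00132 kg m^2; centre at d = 0.41 m, so I = I_cm + Md² gives I = 0.00132 + (1.1)(0.41)² = 0.18623 kg m^2.
Thin ring: I_cm = MR² = (0.85)(0.056)² = 0.0026656 kg m^2; centre at d = 0.18 m, so I = I_cm + Md² gives I = 0.0026656 + (0.85)(0.18)² = 0.030206 kg m^2.
Total I = 0.21644 kg m^2; total mass M = 1.95 kg.
k = √(I/M) = √(0.21644/1.95) = 0.33316 m.

0.333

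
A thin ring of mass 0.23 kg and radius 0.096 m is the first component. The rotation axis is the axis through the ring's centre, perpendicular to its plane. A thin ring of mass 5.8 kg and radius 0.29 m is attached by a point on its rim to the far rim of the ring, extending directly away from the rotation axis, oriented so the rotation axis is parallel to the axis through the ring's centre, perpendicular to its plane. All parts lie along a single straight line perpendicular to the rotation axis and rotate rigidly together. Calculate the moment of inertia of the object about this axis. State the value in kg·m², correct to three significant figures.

1.35

Thin ring: I_cm = MR² = (0.23)(0.096)² = 0.0021197 kg·m²; axis through the centre, so I = 0.0021197 kg·m².
Thin ring: I_cm = MR² = (5.8)(0.29)² = 0.48778 kg·m²; centre at d = 0.096 + 0.29 = 0.386 m, so I = I_cm + Md² gives I = 0.48778 + (5.8)(0.386)² = 1.352 kg·m².
Total I = 0.0021197 + 1.352 = 1.3541 kg·m².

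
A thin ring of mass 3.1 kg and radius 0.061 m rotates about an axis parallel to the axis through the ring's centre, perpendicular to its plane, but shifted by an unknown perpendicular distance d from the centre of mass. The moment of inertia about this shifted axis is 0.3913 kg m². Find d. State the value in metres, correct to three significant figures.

About the centre-of-mass axis, I_cm = MR² = (3.1)(0.061)² = 0.011535 kg m².
Parallel axis theorem: I = I_cm + Md², so Md² = 0.3913 − 0.011535 = 0.37976 kg m².
d = √(0.37976 / 3.1) = 0.35001 m.

0.350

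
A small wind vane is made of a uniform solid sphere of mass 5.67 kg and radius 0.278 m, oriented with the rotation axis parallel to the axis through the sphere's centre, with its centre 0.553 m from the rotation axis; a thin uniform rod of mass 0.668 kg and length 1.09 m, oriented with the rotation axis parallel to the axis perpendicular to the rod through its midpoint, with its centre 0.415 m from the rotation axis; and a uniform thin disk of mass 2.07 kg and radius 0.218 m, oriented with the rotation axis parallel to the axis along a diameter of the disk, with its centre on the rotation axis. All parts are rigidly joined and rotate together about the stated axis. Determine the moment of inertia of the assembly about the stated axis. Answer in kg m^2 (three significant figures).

2.11

Solid sphere: I_cm = (2/5)MR² = (2/5)(5.67)(0.278)² = 0.17528 kg m^2; centre at d = 0.553 m, so the parallel axis theorem gives I = 0.17528 + (5.67)(0.553)² = 1.9092 kg m^2.
Thin rod: I_cm = (1/12)ML² = (1/12)(0.668)(1.09)² = 0.066138 kg m^2; centre at d = 0.415 m, so the parallel axis theorem gives I = 0.066138 + (0.668)(0.415)² = 0.18118 kg m^2.
Thin disk: I_cm = (1/4)MR² = (1/4)(2.07)(0.218)² = 0.024594 kg m^2; axis through the centre, so I = 0.024594 kg m^2.
Total I = 1.9092 + 0.18118 + 0.024594 = 2.115 kg m^2.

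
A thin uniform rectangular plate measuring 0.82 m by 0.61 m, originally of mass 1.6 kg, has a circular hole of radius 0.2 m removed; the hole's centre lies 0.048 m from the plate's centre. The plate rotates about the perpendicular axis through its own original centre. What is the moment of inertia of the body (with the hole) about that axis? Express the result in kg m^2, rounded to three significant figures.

0.130

Unpierced body about its centre: I₀ = (1/12)M(a²+b²) = (1/12)(1.6)[(0.82)² + (0.61)²] = 0.13927 kg m^2.
The removed disk has mass m = M·πr²/(ab) = (1.6)·π(0.2)²/(0.82·0.61) = 0.40196 kg (same uniform areal density).
Its moment of inertia about the rotation axis (parallel-axis theorem): I_hole = (1/2)mr² + md² = (1/2)(0.40196)(0.2)² + (0.40196)(0.048)² = 0.0089654 kg m^2.
Treating the hole as negative mass, I = I₀ − I_hole = 0.13927 − 0.0089654 = 0.1303 kg m^2.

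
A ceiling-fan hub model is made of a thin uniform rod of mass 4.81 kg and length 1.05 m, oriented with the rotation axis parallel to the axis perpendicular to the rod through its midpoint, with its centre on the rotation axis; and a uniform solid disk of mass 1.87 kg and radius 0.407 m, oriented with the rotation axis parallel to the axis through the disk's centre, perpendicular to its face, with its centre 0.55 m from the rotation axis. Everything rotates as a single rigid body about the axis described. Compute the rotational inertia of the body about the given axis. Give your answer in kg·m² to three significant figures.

Thin rod: I_cm = (1/12)ML² = (1/12)(4.81)(1.05)² = 0.44192 kg·m²; axis through the centre, so I = 0.44192 kg·m².
Solid disk: I_cm = (1/2)MR² = (1/2)(1.87)(0.407)² = 0.15488 kg·m²; centre at d = 0.55 m, so I = I_cm + Md² gives I = 0.15488 + (1.87)(0.55)² = 0.72056 kg·m².
Total I = 0.44192 + 0.72056 = 1.1625 kg·m².

1.16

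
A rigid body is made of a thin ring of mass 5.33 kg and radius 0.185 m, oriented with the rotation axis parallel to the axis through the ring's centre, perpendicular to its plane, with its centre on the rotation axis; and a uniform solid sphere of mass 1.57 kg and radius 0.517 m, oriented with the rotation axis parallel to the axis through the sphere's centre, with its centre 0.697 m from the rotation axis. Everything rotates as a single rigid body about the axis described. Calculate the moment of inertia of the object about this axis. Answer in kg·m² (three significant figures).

1.11

Thin ring: I_cm = MR² = (5.33)(0.185)² = 0.18242 kg·m²; axis through the centre, so I = 0.18242 kg·m².
Solid sphere: I_cm = (2/5)MR² = (2/5)(1.57)(0.517)² = 0.16786 kg·m²; centre at d = 0.697 m, so I = I_cm + Md² gives I = 0.16786 + (1.57)(0.697)² = 0.93058 kg·m².
Total I = 0.18242 + 0.93058 = 1.113 kg·m².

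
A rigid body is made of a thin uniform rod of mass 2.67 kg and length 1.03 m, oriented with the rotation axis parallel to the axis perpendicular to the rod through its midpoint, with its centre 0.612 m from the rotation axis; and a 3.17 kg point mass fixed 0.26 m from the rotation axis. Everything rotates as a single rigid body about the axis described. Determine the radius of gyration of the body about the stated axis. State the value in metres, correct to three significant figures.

Thin rod: I_cm = (1/12)ML² = (1/12)(2.67)(1.03)² = 0.23605 kg m^2; centre at d = 0.612 m, so I = I_cm + Md² gives I = 0.23605 + (2.67)(0.612)² = 1.2361 kg m^2.
Point mass: I_cm = 0; centre at d = 0.26 m, so I = I_cm + Md² gives I = 0 + (3.17)(0.26)² = 0.21429 kg m^2.
Total I = 1.4504 kg m^2; total mass M = 5.84 kg.
k = √(I/M) = √(1.4504/5.84) = 0.49835 m.

0.498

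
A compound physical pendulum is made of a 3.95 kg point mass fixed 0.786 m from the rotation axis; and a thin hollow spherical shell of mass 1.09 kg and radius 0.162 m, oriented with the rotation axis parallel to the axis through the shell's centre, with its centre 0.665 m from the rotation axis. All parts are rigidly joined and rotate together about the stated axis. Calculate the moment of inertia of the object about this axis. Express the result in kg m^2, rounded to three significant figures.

Point mass: I_cm = 0; centre at d = 0.786 m, so I = I_cm + Md² gives I = 0 + (3.95)(0.786)² = 2.4403 kg m^2.
Spherical shell: I_cm = (2/3)MR² = (2/3)(1.09)(0.162)² = 0.019071 kg m^2; centre at d = 0.665 m, so I = I_cm + Md² gives I = 0.019071 + (1.09)(0.665)² = 0.5011 kg m^2.
Total I = 2.4403 + 0.5011 = 2.9414 kg m^2.

2.94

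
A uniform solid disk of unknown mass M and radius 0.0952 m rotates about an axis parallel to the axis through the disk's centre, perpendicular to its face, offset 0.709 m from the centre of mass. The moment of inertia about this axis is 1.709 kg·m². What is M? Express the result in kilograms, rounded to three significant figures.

I = I_cm + Md² = (1/2)MR² + Md² = M·[0.5·(0.0952)² + (0.709)²] = M·0.50721.
So M = 1.709 / 0.50721 = 3.3694 kg.

3.37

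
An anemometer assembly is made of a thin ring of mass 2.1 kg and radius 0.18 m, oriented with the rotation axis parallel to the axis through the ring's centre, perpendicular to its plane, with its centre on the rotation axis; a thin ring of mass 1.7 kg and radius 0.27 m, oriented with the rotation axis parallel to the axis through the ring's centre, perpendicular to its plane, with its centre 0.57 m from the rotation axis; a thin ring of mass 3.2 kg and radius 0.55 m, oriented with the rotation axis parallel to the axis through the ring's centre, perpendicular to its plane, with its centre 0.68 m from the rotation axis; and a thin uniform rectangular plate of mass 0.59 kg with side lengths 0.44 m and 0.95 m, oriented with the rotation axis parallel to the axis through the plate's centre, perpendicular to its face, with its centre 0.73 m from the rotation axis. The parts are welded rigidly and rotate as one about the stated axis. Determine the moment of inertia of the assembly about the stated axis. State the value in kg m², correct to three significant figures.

Thin ring: I_cm = MR² = (2.1)(0.18)² = 0.06804 kg m²; axis through the centre, so I = 0.06804 kg m².
Thin ring: I_cm = MR² = (1.7)(0.27)² = 0.12393 kg m²; centre at d = 0.57 m, so I = I_cm + Md² gives I = 0.12393 + (1.7)(0.57)² = 0.67626 kg m².
Thin ring: I_cm = MR² = (3.2)(0.55)² = 0.968 kg m²; centre at d = 0.68 m, so I = I_cm + Md² gives I = 0.968 + (3.2)(0.68)² = 2.4477 kg m².
Rectangular plate: I_cm = (1/12)M(a²+b²) = (1/12)(0.59)[(0.44)² + (0.95)²] = 0.053892 kg m²; centre at d = 0.73 m, so I = I_cm + Md² gives I = 0.053892 + (0.59)(0.73)² = 0.3683 kg m².
Total I = 0.06804 + 0.67626 + 2.4477 + 0.3683 = 3.5603 kg m².

3.56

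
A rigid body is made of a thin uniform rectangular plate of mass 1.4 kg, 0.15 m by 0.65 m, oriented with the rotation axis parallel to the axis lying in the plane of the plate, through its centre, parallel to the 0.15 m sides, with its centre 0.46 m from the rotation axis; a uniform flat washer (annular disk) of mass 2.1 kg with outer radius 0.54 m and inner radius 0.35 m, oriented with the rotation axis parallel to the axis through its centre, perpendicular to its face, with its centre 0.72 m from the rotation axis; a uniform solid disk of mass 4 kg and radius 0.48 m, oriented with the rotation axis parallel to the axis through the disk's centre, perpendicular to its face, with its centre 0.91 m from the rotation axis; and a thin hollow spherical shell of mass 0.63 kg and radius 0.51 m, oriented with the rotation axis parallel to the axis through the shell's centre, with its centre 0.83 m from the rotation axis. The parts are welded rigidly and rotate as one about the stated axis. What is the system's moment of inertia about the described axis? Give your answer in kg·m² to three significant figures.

Rectangular plate: I_cm = (1/12)Mb² = (1/12)(1.4)(0.65)² = 0.049292 kg·m²; centre at d = 0.46 m, so the parallel axis theorem gives I = 0.049292 + (1.4)(0.46)² = 0.34553 kg·m².
Annular disk: I_cm = (1/2)M(R²+r²) = (1/2)(2.1)[(0.54)² + (0.35)²] = 0.43481 kg·m²; centre at d = 0.72 m, so the parallel axis theorem gives I = 0.43481 + (2.1)(0.72)² = 1.5234 kg·m².
Solid disk: I_cm = (1/2)MR² = (1/2)(4)(0.48)² = 0.4608 kg·m²; centre at d = 0.91 m, so the parallel axis theorem gives I = 0.4608 + (4)(0.91)² = 3.7732 kg·m².
Spherical shell: I_cm = (2/3)MR² = (2/3)(0.63)(0.51)² = 0.10924 kg·m²; centre at d = 0.83 m, so the parallel axis theorem gives I = 0.10924 + (0.63)(0.83)² = 0.54325 kg·m².
Total I = 0.34553 + 1.5234 + 3.7732 + 0.54325 = 6.1854 kg·m².

6.19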